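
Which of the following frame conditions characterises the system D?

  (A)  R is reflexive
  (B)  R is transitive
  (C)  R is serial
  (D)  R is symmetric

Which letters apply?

C

(A) this class determines T (= KT), not D.
(B) this class determines K4, not D.
(C) D is sound and complete for exactly this class.
(D) this class determines KB, not D.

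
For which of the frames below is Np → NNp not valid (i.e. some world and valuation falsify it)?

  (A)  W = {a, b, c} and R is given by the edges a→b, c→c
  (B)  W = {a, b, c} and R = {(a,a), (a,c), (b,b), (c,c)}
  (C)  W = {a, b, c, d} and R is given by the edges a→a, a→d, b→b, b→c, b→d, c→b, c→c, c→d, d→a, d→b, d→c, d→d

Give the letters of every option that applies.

C

The schema Np → NNp is axiom 4; it is valid on a frame iff R is transitive.
(A) R is transitive (R is closed under composition), so the schema is valid here.
(B) R is transitive (R is closed under composition), so the schema is valid here.
(C) R is not transitive (a R d and d R b but not a R b), so the schema fails here.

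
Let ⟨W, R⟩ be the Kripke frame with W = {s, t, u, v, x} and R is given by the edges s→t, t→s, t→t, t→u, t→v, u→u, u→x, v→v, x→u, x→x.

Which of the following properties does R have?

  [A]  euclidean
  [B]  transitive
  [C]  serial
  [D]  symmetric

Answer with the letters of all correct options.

C

(A) not euclidean: t R s and t R u but not s R u.
(B) not transitive: s R t and t R s but not s R s.
(C) serial: every world has an R-successor.
(D) not symmetric: t R u but not u R t.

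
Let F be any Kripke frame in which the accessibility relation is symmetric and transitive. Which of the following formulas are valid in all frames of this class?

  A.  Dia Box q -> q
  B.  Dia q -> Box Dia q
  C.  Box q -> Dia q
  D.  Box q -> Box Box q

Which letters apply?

A, B, D

A symmetric transitive relation is euclidean (uRv and uRw give vRu by symmetry, then vRw by transitivity).
(A) Dia Box q -> q (the dual of axiom B) characterises the symmetric frames. Every such R is symmetric — valid.
(B) Dia q -> Box Dia q is axiom 5, which corresponds to the euclidean property. Every such R is euclidean — valid.
(C) axiom D: valid iff R is serial. Such an R need not be serial — not valid.
(D) axiom 4: valid iff R is transitive. Every such R is transitive — valid.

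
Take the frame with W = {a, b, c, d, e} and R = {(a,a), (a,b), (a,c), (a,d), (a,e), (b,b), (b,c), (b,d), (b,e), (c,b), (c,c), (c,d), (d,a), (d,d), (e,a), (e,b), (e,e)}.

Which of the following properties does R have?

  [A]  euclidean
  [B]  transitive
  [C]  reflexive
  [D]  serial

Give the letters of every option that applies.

C, D

(A) not euclidean: a R b and a R a but not b R a.
(B) not transitive: b R d and d R a but not b R a.
(C) reflexive: each world relates to itself.
(D) serial: every world has an R-successor.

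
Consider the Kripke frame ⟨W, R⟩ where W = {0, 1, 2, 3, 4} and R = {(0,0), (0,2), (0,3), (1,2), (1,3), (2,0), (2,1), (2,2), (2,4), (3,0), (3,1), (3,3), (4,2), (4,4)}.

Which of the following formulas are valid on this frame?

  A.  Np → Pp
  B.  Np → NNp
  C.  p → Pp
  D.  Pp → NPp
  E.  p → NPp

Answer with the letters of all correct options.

R is not reflexive: not 1 R 1.
R is symmetric: every R-edge is matched by its reverse.
R is not transitive: 0 R 2 and 2 R 1 but not 0 R 1.
R is not euclidean: 0 R 2 and 0 R 3 but not 2 R 3.
R is serial: every world has an R-successor.
(A) Np → Pp is axiom D, which corresponds to seriality. R is serial — valid.
(B) Np → NNp is axiom 4, which corresponds to transitivity. R is not transitive — not valid.
(C) p → Pp is the dual of axiom T, which corresponds to reflexivity. R is not reflexive — not valid.
(D) Pp → NPp (axiom 5) characterises the euclidean frames. R is not euclidean — not valid.
(E) axiom B: valid iff R is symmetric. R is symmetric — valid.

A, E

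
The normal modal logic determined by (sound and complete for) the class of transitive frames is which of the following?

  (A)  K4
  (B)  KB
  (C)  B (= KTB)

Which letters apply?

A

(A) K4 is determined by exactly this class.
(B) KB is determined by the class of symmetric frames.
(C) B (= KTB) is determined by the class of reflexive and symmetric frames.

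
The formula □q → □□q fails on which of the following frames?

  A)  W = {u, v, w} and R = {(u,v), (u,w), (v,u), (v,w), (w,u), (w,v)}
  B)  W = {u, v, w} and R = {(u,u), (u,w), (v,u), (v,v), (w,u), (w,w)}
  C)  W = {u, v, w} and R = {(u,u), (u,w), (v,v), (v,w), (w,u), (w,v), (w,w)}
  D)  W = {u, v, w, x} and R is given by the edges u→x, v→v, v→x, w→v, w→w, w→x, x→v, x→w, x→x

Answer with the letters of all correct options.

A, B, C, D

The schema □q → □□q is axiom 4; it is valid on a frame iff R is transitive.
(A) R is not transitive (u R v and v R u but not u R u), so the schema fails here.
(B) R is not transitive (v R u and u R w but not v R w), so the schema fails here.
(C) R is not transitive (u R w and w R v but not u R v), so the schema fails here.
(D) R is not transitive (u R x and x R v but not u R v), so the schema fails here.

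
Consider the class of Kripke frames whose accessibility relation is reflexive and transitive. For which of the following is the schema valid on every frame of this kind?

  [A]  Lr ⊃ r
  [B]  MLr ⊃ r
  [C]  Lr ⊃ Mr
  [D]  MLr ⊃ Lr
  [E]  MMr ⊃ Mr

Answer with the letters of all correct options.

Reflexive relations are serial.
(A) Lr ⊃ r is axiom T; it is valid on a frame exactly when R is reflexive. Every such R is reflexive, so valid.
(B) MLr ⊃ r is the dual of axiom B; it is valid on a frame exactly when R is symmetric. Such an R need not be symmetric, so not valid.
(C) Lr ⊃ Mr (axiom D) characterises the serial frames. Every such R is serial — valid.
(D) MLr ⊃ Lr is the dual of axiom 5, which corresponds to the euclidean property. Such an R need not be euclidean — not valid.
(E) MMr ⊃ Mr is the dual of axiom 4, which corresponds to transitivity. Every such R is transitive — valid.

A, C, E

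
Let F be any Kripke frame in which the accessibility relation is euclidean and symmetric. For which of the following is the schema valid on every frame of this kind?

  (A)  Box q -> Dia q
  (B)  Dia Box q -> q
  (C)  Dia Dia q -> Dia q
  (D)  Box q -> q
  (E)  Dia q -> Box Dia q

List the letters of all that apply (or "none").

A symmetric euclidean relation is transitive (uRv and vRw give vRu by symmetry, then uRw by the euclidean condition, applied at v).
(A) axiom D: valid iff R is serial. Such an R need not be serial — not valid.
(B) Dia Box q -> q is the dual of axiom B, which corresponds to symmetry. Every such R is symmetric — valid.
(C) the dual of axiom 4: valid iff R is transitive. Every such R is transitive — valid.
(D) axiom T: valid iff R is reflexive. Such an R need not be reflexive — not valid.
(E) Dia q -> Box Dia q is axiom 5; it is valid on a frame exactly when R is euclidean. Every such R is euclidean, so valid.

B, C, E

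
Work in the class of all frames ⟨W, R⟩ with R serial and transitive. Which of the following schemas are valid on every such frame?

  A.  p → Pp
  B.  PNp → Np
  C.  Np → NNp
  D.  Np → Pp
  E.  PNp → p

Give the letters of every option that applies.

C, D

(A) p → Pp (the dual of axiom T) characterises the reflexive frames. Such an R need not be reflexive — not valid.
(B) PNp → Np (the dual of axiom 5) characterises the euclidean frames. Such an R need not be euclidean — not valid.
(C) Np → NNp is axiom 4; it is valid on a frame exactly when R is transitive. Every such R is transitive, so valid.
(D) Np → Pp is axiom D; it is valid on a frame exactly when R is serial. Every such R is serial, so valid.
(E) PNp → p (the dual of axiom B) characterises the symmetric frames. Such an R need not be symmetric — not valid.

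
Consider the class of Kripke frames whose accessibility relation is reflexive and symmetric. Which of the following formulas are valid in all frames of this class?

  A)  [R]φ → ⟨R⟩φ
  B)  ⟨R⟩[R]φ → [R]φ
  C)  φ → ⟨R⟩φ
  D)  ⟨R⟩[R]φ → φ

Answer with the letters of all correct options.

A, C, D

Reflexive relations are serial.
(A) axiom D: valid iff R is serial. Every such R is serial — valid.
(B) ⟨R⟩[R]φ → [R]φ (the dual of axiom 5) characterises the euclidean frames. Such an R need not be euclidean — not valid.
(C) the dual of axiom T: valid iff R is reflexive. Every such R is reflexive — valid.
(D) the dual of axiom B: valid iff R is symmetric. Every such R is symmetric — valid.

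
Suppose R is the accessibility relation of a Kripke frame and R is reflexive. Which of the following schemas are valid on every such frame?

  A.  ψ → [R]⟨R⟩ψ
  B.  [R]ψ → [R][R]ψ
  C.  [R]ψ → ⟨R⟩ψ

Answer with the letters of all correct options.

C

A reflexive relation is serial.
(A) ψ → [R]⟨R⟩ψ is axiom B, which corresponds to symmetry. Such an R need not be symmetric — not valid.
(B) [R]ψ → [R][R]ψ is axiom 4; it is valid on a frame exactly when R is transitive. Such an R need not be transitive, so not valid.
(C) [R]ψ → ⟨R⟩ψ (axiom D) characterises the serial frames. Every such R is serial — valid.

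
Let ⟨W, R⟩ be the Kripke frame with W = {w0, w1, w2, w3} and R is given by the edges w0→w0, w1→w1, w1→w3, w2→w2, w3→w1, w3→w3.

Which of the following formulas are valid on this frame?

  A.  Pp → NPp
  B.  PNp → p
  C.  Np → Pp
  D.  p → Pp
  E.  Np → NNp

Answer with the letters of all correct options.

R is reflexive: each world relates to itself.
R is symmetric: every R-edge is matched by its reverse.
R is transitive: R is closed under composition.
R is euclidean: any two R-successors of the same world are R-related.
R is serial: every world has an R-successor.
(A) Pp → NPp is axiom 5; it is valid on a frame exactly when R is euclidean. R is euclidean, so valid.
(B) PNp → p is the dual of axiom B; it is valid on a frame exactly when R is symmetric. R is symmetric, so valid.
(C) Np → Pp is axiom D, which corresponds to seriality. R is serial — valid.
(D) p → Pp is the dual of axiom T; it is valid on a frame exactly when R is reflexive. R is reflexive, so valid.
(E) Np → NNp is axiom 4; it is valid on a frame exactly when R is transitive. R is transitive, so valid.

A, B, C, D, E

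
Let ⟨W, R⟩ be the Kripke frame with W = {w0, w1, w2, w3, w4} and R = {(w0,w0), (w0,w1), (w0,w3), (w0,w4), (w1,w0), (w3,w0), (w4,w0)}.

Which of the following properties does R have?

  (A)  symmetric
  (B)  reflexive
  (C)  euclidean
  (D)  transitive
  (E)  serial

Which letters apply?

A

(A) symmetric: every R-edge is matched by its reverse.
(B) not reflexive: not w1 R w1.
(C) not euclidean: w0 R w1 and w0 R w3 but not w1 R w3.
(D) not transitive: w1 R w0 and w0 R w1 but not w1 R w1.
(E) not serial: w2 has no R-successor.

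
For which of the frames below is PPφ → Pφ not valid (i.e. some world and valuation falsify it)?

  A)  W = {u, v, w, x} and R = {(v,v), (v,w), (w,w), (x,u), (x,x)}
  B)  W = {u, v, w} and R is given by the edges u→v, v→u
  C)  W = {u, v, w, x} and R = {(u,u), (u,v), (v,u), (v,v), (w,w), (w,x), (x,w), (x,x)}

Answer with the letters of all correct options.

B

The schema PPφ → Pφ is the dual of axiom 4; it is valid on a frame iff R is transitive.
(A) R is transitive (R is closed under composition), so the schema is valid here.
(B) R is not transitive (u R v and v R u but not u R u), so the schema fails here.
(C) R is transitive (R is closed under composition), so the schema is valid here.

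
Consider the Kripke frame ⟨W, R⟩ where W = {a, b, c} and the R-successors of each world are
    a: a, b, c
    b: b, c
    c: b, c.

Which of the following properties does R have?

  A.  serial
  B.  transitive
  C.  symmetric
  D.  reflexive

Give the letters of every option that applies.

(A) serial: every world has an R-successor.
(B) transitive: R is closed under composition.
(C) not symmetric: a R b but not b R a.
(D) reflexive: each world relates to itself.

A, B, D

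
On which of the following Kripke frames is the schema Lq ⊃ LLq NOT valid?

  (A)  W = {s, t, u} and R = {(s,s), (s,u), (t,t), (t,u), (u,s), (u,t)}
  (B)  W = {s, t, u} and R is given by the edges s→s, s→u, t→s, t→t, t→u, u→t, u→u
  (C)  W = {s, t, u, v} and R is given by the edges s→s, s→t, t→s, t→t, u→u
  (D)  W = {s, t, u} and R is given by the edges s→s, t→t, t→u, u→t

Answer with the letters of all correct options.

The schema Lq ⊃ LLq is axiom 4; it is valid on a frame iff R is transitive.
(A) R is not transitive (s R u and u R t but not s R t), so the schema fails here.
(B) R is not transitive (s R u and u R t but not s R t), so the schema fails here.
(C) R is transitive (R is closed under composition), so the schema is valid here.
(D) R is not transitive (u R t and t R u but not u R u), so the schema fails here.

A, B, D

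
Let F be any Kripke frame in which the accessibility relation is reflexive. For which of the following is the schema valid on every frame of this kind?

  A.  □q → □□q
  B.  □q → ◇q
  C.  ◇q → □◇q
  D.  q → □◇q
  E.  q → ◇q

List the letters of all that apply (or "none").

B, E

A reflexive relation is serial.
(A) axiom 4: valid iff R is transitive. Such an R need not be transitive — not valid.
(B) axiom D: valid iff R is serial. Every such R is serial — valid.
(C) ◇q → □◇q is axiom 5, which corresponds to the euclidean property. Such an R need not be euclidean — not valid.
(D) q → □◇q is axiom B; it is valid on a frame exactly when R is symmetric. Such an R need not be symmetric, so not valid.
(E) q → ◇q (the dual of axiom T) characterises the reflexive frames. Every such R is reflexive — valid.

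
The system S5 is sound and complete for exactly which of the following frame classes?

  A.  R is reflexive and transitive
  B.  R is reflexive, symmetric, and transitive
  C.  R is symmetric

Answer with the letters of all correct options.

B

(A) this class determines S4, not S5.
(B) S5 is sound and complete for exactly this class.
(C) this class determines KB, not S5.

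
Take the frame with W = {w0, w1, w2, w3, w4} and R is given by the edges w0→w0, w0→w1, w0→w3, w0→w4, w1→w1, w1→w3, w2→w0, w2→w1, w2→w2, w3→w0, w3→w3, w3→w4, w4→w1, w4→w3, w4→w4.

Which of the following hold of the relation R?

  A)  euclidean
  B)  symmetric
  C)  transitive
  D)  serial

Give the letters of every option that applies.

(A) not euclidean: w0 R w1 and w0 R w0 but not w1 R w0.
(B) not symmetric: w0 R w1 but not w1 R w0.
(C) not transitive: w1 R w3 and w3 R w0 but not w1 R w0.
(D) serial: every world has an R-successor.

D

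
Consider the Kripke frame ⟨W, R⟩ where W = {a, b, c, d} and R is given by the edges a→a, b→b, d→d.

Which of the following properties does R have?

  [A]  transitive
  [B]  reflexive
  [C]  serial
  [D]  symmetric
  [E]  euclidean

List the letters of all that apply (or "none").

A, D, E

(A) transitive: R is closed under composition.
(B) not reflexive: not c R c.
(C) not serial: c has no R-successor.
(D) symmetric: every R-edge is matched by its reverse.
(E) euclidean: any two R-successors of the same world are R-related.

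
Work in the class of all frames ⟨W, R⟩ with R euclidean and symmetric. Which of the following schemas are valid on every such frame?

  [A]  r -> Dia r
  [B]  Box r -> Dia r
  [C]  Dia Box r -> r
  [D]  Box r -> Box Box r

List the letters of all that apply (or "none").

C, D

A symmetric euclidean relation is transitive (uRv and vRw give vRu by symmetry, then uRw by the euclidean condition, applied at v).
(A) the dual of axiom T: valid iff R is reflexive. Such an R need not be reflexive — not valid.
(B) axiom D: valid iff R is serial. Such an R need not be serial — not valid.
(C) Dia Box r -> r is the dual of axiom B; it is valid on a frame exactly when R is symmetric. Every such R is symmetric, so valid.
(D) Box r -> Box Box r (axiom 4) characterises the transitive frames. Every such R is transitive — valid.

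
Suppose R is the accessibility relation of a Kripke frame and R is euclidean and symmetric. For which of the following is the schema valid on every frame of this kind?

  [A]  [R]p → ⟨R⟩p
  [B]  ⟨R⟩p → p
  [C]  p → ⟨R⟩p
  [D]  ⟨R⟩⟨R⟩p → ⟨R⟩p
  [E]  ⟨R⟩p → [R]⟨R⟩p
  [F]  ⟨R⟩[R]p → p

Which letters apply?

A symmetric euclidean relation is transitive (uRv and vRw give vRu by symmetry, then uRw by the euclidean condition, applied at v).
(A) axiom D: valid iff R is serial. Such an R need not be serial — not valid.
(B) ⟨R⟩p → p is valid only on frames where every R-edge is a self-loop. Such an R need not be a subset of the identity — not valid.
(C) p → ⟨R⟩p is the dual of axiom T, which corresponds to reflexivity. Such an R need not be reflexive — not valid.
(D) ⟨R⟩⟨R⟩p → ⟨R⟩p is the dual of axiom 4; it is valid on a frame exactly when R is transitive. Every such R is transitive, so valid.
(E) ⟨R⟩p → [R]⟨R⟩p is axiom 5; it is valid on a frame exactly when R is euclidean. Every such R is euclidean, so valid.
(F) ⟨R⟩[R]p → p is the dual of axiom B; it is valid on a frame exactly when R is symmetric. Every such R is symmetric, so valid.

D, E, F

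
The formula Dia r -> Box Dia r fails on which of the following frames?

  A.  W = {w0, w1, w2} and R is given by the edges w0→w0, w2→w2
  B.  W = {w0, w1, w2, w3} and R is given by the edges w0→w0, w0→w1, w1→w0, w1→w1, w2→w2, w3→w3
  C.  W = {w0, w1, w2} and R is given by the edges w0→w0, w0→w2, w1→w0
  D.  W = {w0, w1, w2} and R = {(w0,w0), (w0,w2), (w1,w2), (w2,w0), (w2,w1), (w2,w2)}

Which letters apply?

C, D

The schema Dia r -> Box Dia r is axiom 5; it is valid on a frame iff R is euclidean.
(A) R is euclidean (any two R-successors of the same world are R-related), so the schema is valid here.
(B) R is euclidean (any two R-successors of the same world are R-related), so the schema is valid here.
(C) R is not euclidean (w0 R w2 and w0 R w0 but not w2 R w0), so the schema fails here.
(D) R is not euclidean (w2 R w0 and w2 R w1 but not w0 R w1), so the schema fails here.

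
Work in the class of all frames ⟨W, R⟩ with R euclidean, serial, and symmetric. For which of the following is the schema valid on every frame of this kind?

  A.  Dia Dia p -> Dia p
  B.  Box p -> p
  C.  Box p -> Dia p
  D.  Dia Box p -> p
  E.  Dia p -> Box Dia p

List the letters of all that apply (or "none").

A, B, C, D, E

Serial, symmetric and euclidean together give transitive (from symmetry + euclidean) and then reflexive; the relation is an equivalence.
(A) Dia Dia p -> Dia p (the dual of axiom 4) characterises the transitive frames. Every such R is transitive — valid.
(B) Box p -> p (axiom T) characterises the reflexive frames. Every such R is reflexive — valid.
(C) Box p -> Dia p is axiom D, which corresponds to seriality. Every such R is serial — valid.
(D) Dia Box p -> p is the dual of axiom B; it is valid on a frame exactly when R is symmetric. Every such R is symmetric, so valid.
(E) axiom 5: valid iff R is euclidean. Every such R is euclidean — valid.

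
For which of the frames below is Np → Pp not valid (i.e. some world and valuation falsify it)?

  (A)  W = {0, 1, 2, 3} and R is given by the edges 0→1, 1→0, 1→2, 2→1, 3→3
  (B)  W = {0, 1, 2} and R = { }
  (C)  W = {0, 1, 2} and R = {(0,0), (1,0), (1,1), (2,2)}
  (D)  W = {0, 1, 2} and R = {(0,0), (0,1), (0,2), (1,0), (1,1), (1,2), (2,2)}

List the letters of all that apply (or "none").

B

The schema Np → Pp is axiom D; it is valid on a frame iff R is serial.
(A) R is serial (every world has an R-successor), so the schema is valid here.
(B) R is not serial (0 has no R-successor), so the schema fails here.
(C) R is serial (every world has an R-successor), so the schema is valid here.
(D) R is serial (every world has an R-successor), so the schema is valid here.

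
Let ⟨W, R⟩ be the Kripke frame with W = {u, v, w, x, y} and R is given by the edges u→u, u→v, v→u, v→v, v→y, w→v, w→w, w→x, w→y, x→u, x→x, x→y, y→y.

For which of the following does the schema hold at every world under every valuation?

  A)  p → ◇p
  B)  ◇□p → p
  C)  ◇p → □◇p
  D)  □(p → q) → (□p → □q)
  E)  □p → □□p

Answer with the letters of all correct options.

R is reflexive: each world relates to itself.
R is not symmetric: v R y but not y R v.
R is not transitive: u R v and v R y but not u R y.
R is not euclidean: v R u and v R y but not u R y.
(A) p → ◇p (the dual of axiom T) characterises the reflexive frames. R is reflexive — valid.
(B) ◇□p → p (the dual of axiom B) characterises the symmetric frames. R is not symmetric — not valid.
(C) ◇p → □◇p is axiom 5; it is valid on a frame exactly when R is euclidean. R is not euclidean, so not valid.
(D) □(p → q) → (□p → □q) is the K axiom; it holds on all frames — valid.
(E) □p → □□p (axiom 4) characterises the transitive frames. R is not transitive — not valid.

A, D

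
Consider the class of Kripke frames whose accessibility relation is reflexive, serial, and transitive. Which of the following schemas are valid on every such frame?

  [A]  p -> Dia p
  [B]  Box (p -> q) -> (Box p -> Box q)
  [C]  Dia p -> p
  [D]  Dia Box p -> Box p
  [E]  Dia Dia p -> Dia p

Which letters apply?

(A) p -> Dia p is the dual of axiom T; it is valid on a frame exactly when R is reflexive. Every such R is reflexive, so valid.
(B) Box (p -> q) -> (Box p -> Box q) is the K axiom; it holds on all frames — valid.
(C) Dia p -> p is valid only on frames where every R-edge is a self-loop. Such an R need not be a subset of the identity — not valid.
(D) Dia Box p -> Box p is the dual of axiom 5, which corresponds to the euclidean property. Such an R need not be euclidean — not valid.
(E) Dia Dia p -> Dia p is the dual of axiom 4; it is valid on a frame exactly when R is transitive. Every such R is transitive, so valid.

A, B, E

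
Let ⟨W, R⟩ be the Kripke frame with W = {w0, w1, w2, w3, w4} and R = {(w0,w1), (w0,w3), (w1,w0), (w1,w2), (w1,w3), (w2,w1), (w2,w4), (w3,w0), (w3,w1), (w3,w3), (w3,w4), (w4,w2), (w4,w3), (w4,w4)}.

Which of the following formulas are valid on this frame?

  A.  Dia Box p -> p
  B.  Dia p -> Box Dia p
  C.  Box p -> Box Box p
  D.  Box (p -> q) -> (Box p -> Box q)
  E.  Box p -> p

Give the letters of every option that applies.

A, D

R is not reflexive: not w0 R w0.
R is symmetric: every R-edge is matched by its reverse.
R is not transitive: w0 R w1 and w1 R w0 but not w0 R w0.
R is not euclidean: w1 R w0 and w1 R w2 but not w0 R w2.
(A) Dia Box p -> p (the dual of axiom B) characterises the symmetric frames. R is symmetric — valid.
(B) Dia p -> Box Dia p (axiom 5) characterises the euclidean frames. R is not euclidean — not valid.
(C) axiom 4: valid iff R is transitive. R is not transitive — not valid.
(D) Box (p -> q) -> (Box p -> Box q) is axiom K, valid on every Kripke frame — valid.
(E) Box p -> p (axiom T) characterises the reflexive frames. R is not reflexive — not valid.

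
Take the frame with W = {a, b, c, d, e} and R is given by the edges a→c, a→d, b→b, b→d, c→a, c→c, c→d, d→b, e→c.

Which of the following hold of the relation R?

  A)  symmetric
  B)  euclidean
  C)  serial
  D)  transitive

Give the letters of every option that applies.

(A) not symmetric: a R d but not d R a.
(B) not euclidean: a R d and a R c but not d R c.
(C) serial: every world has an R-successor.
(D) not transitive: a R c and c R a but not a R a.

C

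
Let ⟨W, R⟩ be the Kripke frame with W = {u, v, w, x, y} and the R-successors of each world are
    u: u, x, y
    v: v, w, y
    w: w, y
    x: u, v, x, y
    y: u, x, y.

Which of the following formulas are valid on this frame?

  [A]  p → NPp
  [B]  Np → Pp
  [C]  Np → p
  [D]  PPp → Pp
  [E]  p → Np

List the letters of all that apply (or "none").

R is reflexive: each world relates to itself.
R is not symmetric: v R w but not w R v.
R is not transitive: u R x and x R v but not u R v.
R is serial: every world has an R-successor.
R is not a subset of the identity: u R x with u ≠ x.
(A) p → NPp (axiom B) characterises the symmetric frames. R is not symmetric — not valid.
(B) Np → Pp is axiom D, which corresponds to seriality. R is serial — valid.
(C) Np → p is axiom T; it is valid on a frame exactly when R is reflexive. R is reflexive, so valid.
(D) the dual of axiom 4: valid iff R is transitive. R is not transitive — not valid.
(E) p → Np is equivalent to ◇p→p; it holds exactly when R ⊆ identity. Here R ⊄ identity — not valid.

B, C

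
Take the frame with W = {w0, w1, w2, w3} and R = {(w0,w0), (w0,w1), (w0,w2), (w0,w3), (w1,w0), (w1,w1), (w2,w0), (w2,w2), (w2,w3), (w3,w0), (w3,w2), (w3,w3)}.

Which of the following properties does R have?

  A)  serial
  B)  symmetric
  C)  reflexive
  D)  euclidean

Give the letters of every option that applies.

(A) serial: every world has an R-successor.
(B) symmetric: every R-edge is matched by its reverse.
(C) reflexive: each world relates to itself.
(D) not euclidean: w0 R w1 and w0 R w2 but not w1 R w2.

A, B, C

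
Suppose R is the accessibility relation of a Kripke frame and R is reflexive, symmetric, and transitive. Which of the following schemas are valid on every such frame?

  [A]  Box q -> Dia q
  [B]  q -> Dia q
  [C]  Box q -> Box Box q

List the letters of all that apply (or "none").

A, B, C

A relation that is reflexive, symmetric, and transitive is also euclidean and serial.
(A) Box q -> Dia q is axiom D, which corresponds to seriality. Every such R is serial — valid.
(B) q -> Dia q is the dual of axiom T, which corresponds to reflexivity. Every such R is reflexive — valid.
(C) Box q -> Box Box q is axiom 4; it is valid on a frame exactly when R is transitive. Every such R is transitive, so valid.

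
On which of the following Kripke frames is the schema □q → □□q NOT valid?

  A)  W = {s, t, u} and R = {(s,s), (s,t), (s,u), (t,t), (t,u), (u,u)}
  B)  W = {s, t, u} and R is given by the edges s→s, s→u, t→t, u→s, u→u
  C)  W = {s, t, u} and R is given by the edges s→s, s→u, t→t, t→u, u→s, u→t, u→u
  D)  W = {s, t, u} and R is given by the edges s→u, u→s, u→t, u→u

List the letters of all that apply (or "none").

C, D

The schema □q → □□q is axiom 4; it is valid on a frame iff R is transitive.
(A) R is transitive (R is closed under composition), so the schema is valid here.
(B) R is transitive (R is closed under composition), so the schema is valid here.
(C) R is not transitive (s R u and u R t but not s R t), so the schema fails here.
(D) R is not transitive (s R u and u R s but not s R s), so the schema fails here.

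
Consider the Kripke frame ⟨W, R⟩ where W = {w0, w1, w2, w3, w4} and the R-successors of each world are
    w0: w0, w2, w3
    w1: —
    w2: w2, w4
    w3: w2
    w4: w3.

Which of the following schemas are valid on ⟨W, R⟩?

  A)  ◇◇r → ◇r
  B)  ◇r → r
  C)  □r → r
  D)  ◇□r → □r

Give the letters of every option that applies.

R is not reflexive: not w1 R w1.
R is not transitive: w0 R w2 and w2 R w4 but not w0 R w4.
R is not euclidean: w0 R w2 and w0 R w0 but not w2 R w0.
R is not a subset of the identity: w0 R w2 with w0 ≠ w2.
(A) ◇◇r → ◇r is the dual of axiom 4; it is valid on a frame exactly when R is transitive. R is not transitive, so not valid.
(B) ◇r → r is valid only on frames where every R-edge is a self-loop. Here R ⊄ identity — not valid.
(C) □r → r is axiom T, which corresponds to reflexivity. R is not reflexive — not valid.
(D) ◇□r → □r is the dual of axiom 5, which corresponds to the euclidean property. R is not euclidean — not valid.

none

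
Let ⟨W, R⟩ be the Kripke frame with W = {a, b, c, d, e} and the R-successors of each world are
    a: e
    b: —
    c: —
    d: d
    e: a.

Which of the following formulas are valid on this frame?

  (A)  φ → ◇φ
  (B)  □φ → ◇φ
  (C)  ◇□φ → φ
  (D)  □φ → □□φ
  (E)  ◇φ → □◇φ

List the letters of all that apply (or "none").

R is not reflexive: not a R a.
R is symmetric: every R-edge is matched by its reverse.
R is not transitive: a R e and e R a but not a R a.
R is not euclidean: a R e and a R e but not e R e.
R is not serial: b has no R-successor.
(A) φ → ◇φ is the dual of axiom T; it is valid on a frame exactly when R is reflexive. R is not reflexive, so not valid.
(B) axiom D: valid iff R is serial. R is not serial — not valid.
(C) ◇□φ → φ is the dual of axiom B, which corresponds to symmetry. R is symmetric — valid.
(D) □φ → □□φ is axiom 4; it is valid on a frame exactly when R is transitive. R is not transitive, so not valid.
(E) ◇φ → □◇φ is axiom 5; it is valid on a frame exactly when R is euclidean. R is not euclidean, so not valid.

C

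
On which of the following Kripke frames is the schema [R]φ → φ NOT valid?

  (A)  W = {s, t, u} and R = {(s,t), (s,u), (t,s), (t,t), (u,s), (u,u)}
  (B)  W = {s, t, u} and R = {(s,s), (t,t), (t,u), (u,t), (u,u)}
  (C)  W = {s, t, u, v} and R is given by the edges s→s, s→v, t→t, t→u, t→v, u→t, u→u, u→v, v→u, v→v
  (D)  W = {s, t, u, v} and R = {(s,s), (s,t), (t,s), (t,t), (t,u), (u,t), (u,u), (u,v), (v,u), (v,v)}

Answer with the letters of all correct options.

The schema [R]φ → φ is axiom T; it is valid on a frame iff R is reflexive.
(A) R is not reflexive (not s R s), so the schema fails here.
(B) R is reflexive (each world relates to itself), so the schema is valid here.
(C) R is reflexive (each world relates to itself), so the schema is valid here.
(D) R is reflexive (each world relates to itself), so the schema is valid here.

A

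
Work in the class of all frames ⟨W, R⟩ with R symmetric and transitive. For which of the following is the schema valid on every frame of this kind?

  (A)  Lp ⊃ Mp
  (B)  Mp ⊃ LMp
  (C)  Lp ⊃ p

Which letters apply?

A symmetric transitive relation is euclidean (uRv and uRw give vRu by symmetry, then vRw by transitivity).
(A) Lp ⊃ Mp (axiom D) characterises the serial frames. Such an R need not be serial — not valid.
(B) Mp ⊃ LMp (axiom 5) characterises the euclidean frames. Every such R is euclidean — valid.
(C) Lp ⊃ p (axiom T) characterises the reflexive frames. Such an R need not be reflexive — not valid.

B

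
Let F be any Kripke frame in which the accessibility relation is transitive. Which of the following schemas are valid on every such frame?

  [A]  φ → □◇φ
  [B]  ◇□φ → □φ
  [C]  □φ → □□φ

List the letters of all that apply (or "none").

C

(A) axiom B: valid iff R is symmetric. Such an R need not be symmetric — not valid.
(B) the dual of axiom 5: valid iff R is euclidean. Such an R need not be euclidean — not valid.
(C) axiom 4: valid iff R is transitive. Every such R is transitive — valid.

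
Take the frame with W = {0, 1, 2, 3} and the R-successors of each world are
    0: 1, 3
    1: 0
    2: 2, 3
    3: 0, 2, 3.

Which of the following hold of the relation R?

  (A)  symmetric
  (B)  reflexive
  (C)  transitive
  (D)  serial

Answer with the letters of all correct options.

(A) symmetric: every R-edge is matched by its reverse.
(B) not reflexive: not 0 R 0.
(C) not transitive: 0 R 1 and 1 R 0 but not 0 R 0.
(D) serial: every world has an R-successor.

A, D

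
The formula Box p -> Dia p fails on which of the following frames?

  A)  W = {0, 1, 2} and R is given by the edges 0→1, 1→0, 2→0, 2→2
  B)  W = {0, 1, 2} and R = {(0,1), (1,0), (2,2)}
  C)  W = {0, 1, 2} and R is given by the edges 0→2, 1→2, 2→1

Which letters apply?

none

The schema Box p -> Dia p is axiom D; it is valid on a frame iff R is serial.
(A) R is serial (every world has an R-successor), so the schema is valid here.
(B) R is serial (every world has an R-successor), so the schema is valid here.
(C) R is serial (every world has an R-successor), so the schema is valid here.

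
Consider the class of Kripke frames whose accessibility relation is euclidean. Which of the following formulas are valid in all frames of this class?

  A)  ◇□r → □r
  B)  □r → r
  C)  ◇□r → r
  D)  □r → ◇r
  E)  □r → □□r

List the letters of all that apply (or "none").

(A) the dual of axiom 5: valid iff R is euclidean. Every such R is euclidean — valid.
(B) □r → r (axiom T) characterises the reflexive frames. Such an R need not be reflexive — not valid.
(C) ◇□r → r is the dual of axiom B, which corresponds to symmetry. Such an R need not be symmetric — not valid.
(D) □r → ◇r is axiom D; it is valid on a frame exactly when R is serial. Such an R need not be serial, so not valid.
(E) axiom 4: valid iff R is transitive. Such an R need not be transitive — not valid.

A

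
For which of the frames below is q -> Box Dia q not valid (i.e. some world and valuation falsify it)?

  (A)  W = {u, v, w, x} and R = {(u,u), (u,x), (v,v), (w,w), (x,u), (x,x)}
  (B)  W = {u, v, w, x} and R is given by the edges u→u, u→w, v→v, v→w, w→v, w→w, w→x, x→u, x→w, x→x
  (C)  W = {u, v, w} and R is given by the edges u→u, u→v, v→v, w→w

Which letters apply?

The schema q -> Box Dia q is axiom B; it is valid on a frame iff R is symmetric.
(A) R is symmetric (every R-edge is matched by its reverse), so the schema is valid here.
(B) R is not symmetric (u R w but not w R u), so the schema fails here.
(C) R is not symmetric (u R v but not v R u), so the schema fails here.

B, C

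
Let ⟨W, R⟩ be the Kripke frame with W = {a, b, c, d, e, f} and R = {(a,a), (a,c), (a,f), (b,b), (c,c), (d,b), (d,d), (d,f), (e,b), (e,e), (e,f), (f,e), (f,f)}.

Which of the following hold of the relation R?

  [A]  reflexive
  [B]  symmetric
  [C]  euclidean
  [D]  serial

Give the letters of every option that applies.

(A) reflexive: each world relates to itself.
(B) not symmetric: a R c but not c R a.
(C) not euclidean: a R c and a R a but not c R a.
(D) serial: every world has an R-successor.

A, D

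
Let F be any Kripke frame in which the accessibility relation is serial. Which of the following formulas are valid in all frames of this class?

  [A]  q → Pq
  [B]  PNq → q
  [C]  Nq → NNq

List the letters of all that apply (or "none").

(A) q → Pq is the dual of axiom T, which corresponds to reflexivity. Such an R need not be reflexive — not valid.
(B) the dual of axiom B: valid iff R is symmetric. Such an R need not be symmetric — not valid.
(C) Nq → NNq is axiom 4; it is valid on a frame exactly when R is transitive. Such an R need not be transitive, so not valid.

none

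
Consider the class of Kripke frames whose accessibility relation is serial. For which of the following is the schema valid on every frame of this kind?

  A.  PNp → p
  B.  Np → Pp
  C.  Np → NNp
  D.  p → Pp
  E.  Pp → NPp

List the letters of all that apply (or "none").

(A) PNp → p (the dual of axiom B) characterises the symmetric frames. Such an R need not be symmetric — not valid.
(B) Np → Pp is axiom D, which corresponds to seriality. Every such R is serial — valid.
(C) Np → NNp is axiom 4; it is valid on a frame exactly when R is transitive. Such an R need not be transitive, so not valid.
(D) the dual of axiom T: valid iff R is reflexive. Such an R need not be reflexive — not valid.
(E) Pp → NPp is axiom 5, which corresponds to the euclidean property. Such an R need not be euclidean — not valid.

B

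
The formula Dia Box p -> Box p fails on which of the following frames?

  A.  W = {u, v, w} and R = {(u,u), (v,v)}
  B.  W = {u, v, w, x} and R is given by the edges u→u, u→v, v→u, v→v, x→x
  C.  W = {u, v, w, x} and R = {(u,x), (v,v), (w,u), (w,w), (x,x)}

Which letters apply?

The schema Dia Box p -> Box p is the dual of axiom 5; it is valid on a frame iff R is euclidean.
(A) R is euclidean (any two R-successors of the same world are R-related), so the schema is valid here.
(B) R is euclidean (any two R-successors of the same world are R-related), so the schema is valid here.
(C) R is not euclidean (w R u and w R w but not u R w), so the schema fails here.

C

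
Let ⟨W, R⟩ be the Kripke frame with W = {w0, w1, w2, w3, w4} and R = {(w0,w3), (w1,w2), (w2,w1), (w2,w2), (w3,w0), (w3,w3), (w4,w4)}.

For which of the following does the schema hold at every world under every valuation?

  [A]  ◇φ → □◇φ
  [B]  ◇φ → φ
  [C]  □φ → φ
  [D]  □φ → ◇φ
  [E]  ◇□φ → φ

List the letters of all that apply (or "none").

D, E

R is not reflexive: not w0 R w0.
R is symmetric: every R-edge is matched by its reverse.
R is not euclidean: w2 R w1 and w2 R w1 but not w1 R w1.
R is serial: every world has an R-successor.
R is not a subset of the identity: w0 R w3 with w0 ≠ w3.
(A) axiom 5: valid iff R is euclidean. R is not euclidean — not valid.
(B) ◇φ → φ (the converse of T) corresponds to R being a subset of the identity. Here R ⊄ identity, so not valid.
(C) axiom T: valid iff R is reflexive. R is not reflexive — not valid.
(D) □φ → ◇φ is axiom D, which corresponds to seriality. R is serial — valid.
(E) ◇□φ → φ (the dual of axiom B) characterises the symmetric frames. R is symmetric — valid.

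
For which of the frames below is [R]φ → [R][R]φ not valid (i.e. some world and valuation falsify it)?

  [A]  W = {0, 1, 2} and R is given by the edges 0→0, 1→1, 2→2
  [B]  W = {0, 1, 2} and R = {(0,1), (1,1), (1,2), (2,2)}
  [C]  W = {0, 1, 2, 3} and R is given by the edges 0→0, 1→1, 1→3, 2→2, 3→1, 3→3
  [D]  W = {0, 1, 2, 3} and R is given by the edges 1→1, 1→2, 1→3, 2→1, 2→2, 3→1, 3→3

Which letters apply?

The schema [R]φ → [R][R]φ is axiom 4; it is valid on a frame iff R is transitive.
(A) R is transitive (R is closed under composition), so the schema is valid here.
(B) R is not transitive (0 R 1 and 1 R 2 but not 0 R 2), so the schema fails here.
(C) R is transitive (R is closed under composition), so the schema is valid here.
(D) R is not transitive (2 R 1 and 1 R 3 but not 2 R 3), so the schema fails here.

B, D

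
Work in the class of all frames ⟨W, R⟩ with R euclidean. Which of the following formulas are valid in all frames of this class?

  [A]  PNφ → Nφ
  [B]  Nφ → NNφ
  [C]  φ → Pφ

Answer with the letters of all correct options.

(A) PNφ → Nφ is the dual of axiom 5, which corresponds to the euclidean property. Every such R is euclidean — valid.
(B) axiom 4: valid iff R is transitive. Such an R need not be transitive — not valid.
(C) φ → Pφ is the dual of axiom T; it is valid on a frame exactly when R is reflexive. Such an R need not be reflexive, so not valid.

A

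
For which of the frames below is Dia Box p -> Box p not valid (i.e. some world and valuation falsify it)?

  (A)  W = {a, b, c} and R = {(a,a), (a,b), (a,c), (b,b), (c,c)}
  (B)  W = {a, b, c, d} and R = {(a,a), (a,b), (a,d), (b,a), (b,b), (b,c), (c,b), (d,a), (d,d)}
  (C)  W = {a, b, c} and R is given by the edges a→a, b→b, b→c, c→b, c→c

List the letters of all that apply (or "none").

A, B

The schema Dia Box p -> Box p is the dual of axiom 5; it is valid on a frame iff R is euclidean.
(A) R is not euclidean (a R b and a R a but not b R a), so the schema fails here.
(B) R is not euclidean (a R b and a R d but not b R d), so the schema fails here.
(C) R is euclidean (any two R-successors of the same world are R-related), so the schema is valid here.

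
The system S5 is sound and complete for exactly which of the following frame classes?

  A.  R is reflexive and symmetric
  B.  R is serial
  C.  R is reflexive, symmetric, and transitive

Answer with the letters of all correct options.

(A) this class determines B (= KTB), not S5.
(B) this class determines D, not S5.
(C) S5 is sound and complete for exactly this class.

C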